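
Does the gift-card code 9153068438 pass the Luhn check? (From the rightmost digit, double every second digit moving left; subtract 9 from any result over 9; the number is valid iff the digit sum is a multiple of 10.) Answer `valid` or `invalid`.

invalid

From the right, keep odd positions and double even positions (subtract 9 from any doubled value over 9):
  doubled (positions 2,4,...): 6 7 0 1 9 → sum 23
  kept (positions 1,3,...): 8 4 6 3 1 → sum 22
Total = 45.
45 mod 10 = 5, so the number is invalid.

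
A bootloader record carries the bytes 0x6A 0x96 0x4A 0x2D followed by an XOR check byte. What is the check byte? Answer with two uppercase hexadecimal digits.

9B

XOR the bytes together:
  start with 0x6A
  0x6A ⊕ 0x96 = 0xFC
  0xFC ⊕ 0x4A = 0xB6
  0xB6 ⊕ 0x2D = 0x9B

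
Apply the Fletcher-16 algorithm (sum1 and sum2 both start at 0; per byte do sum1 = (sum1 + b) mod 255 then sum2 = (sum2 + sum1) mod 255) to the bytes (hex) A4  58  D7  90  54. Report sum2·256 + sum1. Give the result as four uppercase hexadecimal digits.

95B9

Running sums (mod 255):
  after byte 0 (A4): sum1=164, sum2=164
  after byte 1 (58): sum1=252, sum2=161
  after byte 2 (D7): sum1=212, sum2=118
  after byte 3 (90): sum1=101, sum2=219
  after byte 4 (54): sum1=185, sum2=149
Checksum = sum2·256 + sum1 = 149·256 + 185 = 38329 = 0x95B9.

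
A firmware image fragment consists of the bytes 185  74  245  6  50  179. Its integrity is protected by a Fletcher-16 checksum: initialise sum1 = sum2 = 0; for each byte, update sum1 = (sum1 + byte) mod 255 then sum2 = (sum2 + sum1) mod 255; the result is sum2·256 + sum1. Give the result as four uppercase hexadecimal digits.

Running sums (mod 255):
  after byte 0 (185): sum1=185, sum2=185
  after byte 1 (74): sum1=4, sum2=189
  after byte 2 (245): sum1=249, sum2=183
  after byte 3 (6): sum1=0, sum2=183
  after byte 4 (50): sum1=50, sum2=233
  after byte 5 (179): sum1=229, sum2=207
Checksum = sum2·256 + sum1 = 207·256 + 229 = 53221 = 0xCFE5.

CFE5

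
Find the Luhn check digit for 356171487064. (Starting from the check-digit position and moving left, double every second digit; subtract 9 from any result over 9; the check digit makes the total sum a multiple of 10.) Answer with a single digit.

Partial digits right→left: 4 6 0 7 8 4 1 7 1 6 5 3
Double every second digit counting from the check-digit position (so the 1st, 3rd, 5th, ... of the partial from the right).
  doubled (with −9 where >9): 8 0 7 2 2 1 → sum 20
  kept as-is: 6 7 4 7 6 3 → sum 33
Total = 20 + 33 = 53.
Check digit = (10 − (53 mod 10)) mod 10 = 7.

7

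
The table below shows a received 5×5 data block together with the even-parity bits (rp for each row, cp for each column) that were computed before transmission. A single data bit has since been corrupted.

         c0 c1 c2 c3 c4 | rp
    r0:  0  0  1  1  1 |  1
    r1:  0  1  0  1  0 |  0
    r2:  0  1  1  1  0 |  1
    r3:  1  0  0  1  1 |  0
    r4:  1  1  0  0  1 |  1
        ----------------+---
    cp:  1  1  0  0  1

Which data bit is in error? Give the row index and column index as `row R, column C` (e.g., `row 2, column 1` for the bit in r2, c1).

Recompute each row's even parity and compare to rp:
  r0: data parity 1, sent rp 1 → ok
  r1: data parity 0, sent rp 0 → ok
  r2: data parity 1, sent rp 1 → ok
  r3: data parity 1, sent rp 0 → mismatch
  r4: data parity 1, sent rp 1 → ok
Recompute each column's even parity and compare to cp:
  c0: data parity 0, sent cp 1 → mismatch
  c1: data parity 1, sent cp 1 → ok
  c2: data parity 0, sent cp 0 → ok
  c3: data parity 0, sent cp 0 → ok
  c4: data parity 1, sent cp 1 → ok
Exactly one row (r3) and one column (c0) fail → the flipped bit is at their intersection.

row 3, column 0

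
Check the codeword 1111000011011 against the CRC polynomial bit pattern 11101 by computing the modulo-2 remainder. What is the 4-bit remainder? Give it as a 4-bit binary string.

Modulo-2 division of 1111000011011 by 11101:
  pos 0: 11110 XOR 11101 = 00011
  pos 3: 11000 XOR 11101 = 00101
  pos 5: 10111 XOR 11101 = 01010
  pos 6: 10100 XOR 11101 = 01001
  pos 7: 10011 XOR 11101 = 01110
  pos 8: 11101 XOR 11101 = 00000
Remainder = 0000 (zero — the frame passes the CRC check).

0000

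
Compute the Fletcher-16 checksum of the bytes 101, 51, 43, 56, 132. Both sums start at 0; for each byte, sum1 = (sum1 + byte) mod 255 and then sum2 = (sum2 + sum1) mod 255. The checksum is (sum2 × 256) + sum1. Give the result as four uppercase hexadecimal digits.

3E80

Running sums (mod 255):
  after byte 0 (101): sum1=101, sum2=101
  after byte 1 (51): sum1=152, sum2=253
  after byte 2 (43): sum1=195, sum2=193
  after byte 3 (56): sum1=251, sum2=189
  after byte 4 (132): sum1=128, sum2=62
Checksum = sum2·256 + sum1 = 62·256 + 128 = 16000 = 0x3E80.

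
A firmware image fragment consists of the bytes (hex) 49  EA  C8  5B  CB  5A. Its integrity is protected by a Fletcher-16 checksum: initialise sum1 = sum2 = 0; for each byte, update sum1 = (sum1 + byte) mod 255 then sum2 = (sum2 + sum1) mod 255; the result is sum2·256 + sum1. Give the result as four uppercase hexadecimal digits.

Running sums (mod 255):
  after byte 0 (49): sum1=73, sum2=73
  after byte 1 (EA): sum1=52, sum2=125
  after byte 2 (C8): sum1=252, sum2=122
  after byte 3 (5B): sum1=88, sum2=210
  after byte 4 (CB): sum1=36, sum2=246
  after byte 5 (5A): sum1=126, sum2=117
Checksum = sum2·256 + sum1 = 117·256 + 126 = 30078 = 0x757E.

757E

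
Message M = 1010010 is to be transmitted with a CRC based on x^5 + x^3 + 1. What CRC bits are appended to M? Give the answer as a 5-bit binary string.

Append 5 zeros: 101001000000. Divide by 101001 (XOR where the leading bit is 1):
  pos 0: 101001 XOR 101001 = 000000
Remainder (last 5 bits) = 00000. This is the CRC / FCS.

00000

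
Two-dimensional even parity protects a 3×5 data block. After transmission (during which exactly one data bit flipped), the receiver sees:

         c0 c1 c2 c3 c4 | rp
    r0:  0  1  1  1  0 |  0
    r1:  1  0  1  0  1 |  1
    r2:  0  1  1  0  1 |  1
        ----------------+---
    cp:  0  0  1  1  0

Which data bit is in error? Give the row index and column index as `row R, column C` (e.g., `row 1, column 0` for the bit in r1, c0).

row 0, column 0

Recompute each row's even parity and compare to rp:
  r0: data parity 1, sent rp 0 → mismatch
  r1: data parity 1, sent rp 1 → ok
  r2: data parity 1, sent rp 1 → ok
Recompute each column's even parity and compare to cp:
  c0: data parity 1, sent cp 0 → mismatch
  c1: data parity 0, sent cp 0 → ok
  c2: data parity 1, sent cp 1 → ok
  c3: data parity 1, sent cp 1 → ok
  c4: data parity 0, sent cp 0 → ok
Exactly one row (r0) and one column (c0) fail → the flipped bit is at their intersection.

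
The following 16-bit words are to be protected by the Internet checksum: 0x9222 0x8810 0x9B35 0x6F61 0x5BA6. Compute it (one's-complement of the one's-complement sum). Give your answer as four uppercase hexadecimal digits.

One's-complement addition (fold any carry out of bit 15 back into bit 0):
  0x9222 + 0x8810 = 0x11A32 → wrap carry → 0x1A33
  0x1A33 + 0x9B35 = 0x0B568
  0xB568 + 0x6F61 = 0x124C9 → wrap carry → 0x24CA
  0x24CA + 0x5BA6 = 0x08070
One's-complement sum = 0x8070.
Checksum = ~0x8070 & 0xFFFF = 0x7F8F.

7F8F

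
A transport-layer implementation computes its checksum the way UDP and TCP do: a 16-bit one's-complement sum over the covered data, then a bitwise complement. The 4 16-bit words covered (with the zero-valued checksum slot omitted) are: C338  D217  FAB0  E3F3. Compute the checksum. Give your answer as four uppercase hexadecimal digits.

8C0A

One's-complement addition (fold any carry out of bit 15 back into bit 0):
  0xC338 + 0xD217 = 0x1954F → wrap carry → 0x9550
  0x9550 + 0xFAB0 = 0x19000 → wrap carry → 0x9001
  0x9001 + 0xE3F3 = 0x173F4 → wrap carry → 0x73F5
One's-complement sum = 0x73F5.
Checksum = ~0x73F5 & 0xFFFF = 0x8C0A.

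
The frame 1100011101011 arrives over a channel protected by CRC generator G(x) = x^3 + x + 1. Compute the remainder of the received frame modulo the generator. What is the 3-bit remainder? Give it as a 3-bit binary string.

Modulo-2 division of 1100011101011 by 1011:
  pos 0: 1100 XOR 1011 = 0111
  pos 1: 1110 XOR 1011 = 0101
  pos 2: 1011 XOR 1011 = 0000
  pos 6: 1101 XOR 1011 = 0110
  pos 7: 1100 XOR 1011 = 0111
  pos 8: 1111 XOR 1011 = 0100
  pos 9: 1001 XOR 1011 = 0010
Remainder = 010 (nonzero — an error is detected).

010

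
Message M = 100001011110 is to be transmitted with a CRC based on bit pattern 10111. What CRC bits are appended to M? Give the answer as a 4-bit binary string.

Append 4 zeros: 1000010111100000. Divide by 10111 (XOR where the leading bit is 1):
  pos 0: 10000 XOR 10111 = 00111
  pos 2: 11110 XOR 10111 = 01001
  pos 3: 10011 XOR 10111 = 00100
  pos 5: 10011 XOR 10111 = 00100
  pos 7: 10010 XOR 10111 = 00101
  pos 9: 10100 XOR 10111 = 00011
Remainder (last 4 bits) = 1100. This is the CRC / FCS.

1100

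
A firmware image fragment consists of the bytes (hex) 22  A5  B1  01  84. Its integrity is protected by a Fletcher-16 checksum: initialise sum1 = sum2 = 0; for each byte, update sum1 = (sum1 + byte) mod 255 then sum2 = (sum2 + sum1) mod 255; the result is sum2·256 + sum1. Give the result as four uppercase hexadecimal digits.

DCFE

Running sums (mod 255):
  after byte 0 (22): sum1=34, sum2=34
  after byte 1 (A5): sum1=199, sum2=233
  after byte 2 (B1): sum1=121, sum2=99
  after byte 3 (01): sum1=122, sum2=221
  after byte 4 (84): sum1=254, sum2=220
Checksum = sum2·256 + sum1 = 220·256 + 254 = 56574 = 0xDCFE.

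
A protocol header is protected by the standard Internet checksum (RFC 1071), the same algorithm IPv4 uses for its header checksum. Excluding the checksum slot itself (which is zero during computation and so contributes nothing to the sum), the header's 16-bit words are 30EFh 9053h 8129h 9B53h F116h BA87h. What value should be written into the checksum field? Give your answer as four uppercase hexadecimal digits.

One's-complement addition (fold any carry out of bit 15 back into bit 0):
  0x30EF + 0x9053 = 0x0C142
  0xC142 + 0x8129 = 0x1426B → wrap carry → 0x426C
  0x426C + 0x9B53 = 0x0DDBF
  0xDDBF + 0xF116 = 0x1CED5 → wrap carry → 0xCED6
  0xCED6 + 0xBA87 = 0x1895D → wrap carry → 0x895E
One's-complement sum = 0x895E.
Checksum = ~0x895E & 0xFFFF = 0x76A1.

76A1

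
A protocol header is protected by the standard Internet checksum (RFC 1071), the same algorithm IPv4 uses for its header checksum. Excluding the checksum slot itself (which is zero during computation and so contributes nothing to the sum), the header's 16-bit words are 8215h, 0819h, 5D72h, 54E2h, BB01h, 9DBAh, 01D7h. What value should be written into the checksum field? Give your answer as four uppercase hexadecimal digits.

68E9

One's-complement addition (fold any carry out of bit 15 back into bit 0):
  0x8215 + 0x0819 = 0x08A2E
  0x8A2E + 0x5D72 = 0x0E7A0
  0xE7A0 + 0x54E2 = 0x13C82 → wrap carry → 0x3C83
  0x3C83 + 0xBB01 = 0x0F784
  0xF784 + 0x9DBA = 0x1953E → wrap carry → 0x953F
  0x953F + 0x01D7 = 0x09716
One's-complement sum = 0x9716.
Checksum = ~0x9716 & 0xFFFF = 0x68E9.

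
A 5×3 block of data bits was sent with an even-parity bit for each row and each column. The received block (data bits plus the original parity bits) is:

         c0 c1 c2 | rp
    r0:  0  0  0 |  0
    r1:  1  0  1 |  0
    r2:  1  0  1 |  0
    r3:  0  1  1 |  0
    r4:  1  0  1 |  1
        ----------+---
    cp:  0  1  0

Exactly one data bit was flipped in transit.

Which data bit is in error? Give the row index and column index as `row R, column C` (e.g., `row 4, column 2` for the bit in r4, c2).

Recompute each row's even parity and compare to rp:
  r0: data parity 0, sent rp 0 → ok
  r1: data parity 0, sent rp 0 → ok
  r2: data parity 0, sent rp 0 → ok
  r3: data parity 0, sent rp 0 → ok
  r4: data parity 0, sent rp 1 → mismatch
Recompute each column's even parity and compare to cp:
  c0: data parity 1, sent cp 0 → mismatch
  c1: data parity 1, sent cp 1 → ok
  c2: data parity 0, sent cp 0 → ok
Exactly one row (r4) and one column (c0) fail → the flipped bit is at their intersection.

row 4, column 0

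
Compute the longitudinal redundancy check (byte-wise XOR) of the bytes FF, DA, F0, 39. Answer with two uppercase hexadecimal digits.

EC

XOR the bytes together:
  start with 0xFF
  0xFF ⊕ 0xDA = 0x25
  0x25 ⊕ 0xF0 = 0xD5
  0xD5 ⊕ 0x39 = 0xEC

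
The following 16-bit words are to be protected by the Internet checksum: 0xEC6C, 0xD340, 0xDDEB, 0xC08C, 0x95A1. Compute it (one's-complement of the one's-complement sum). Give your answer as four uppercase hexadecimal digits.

0C38

One's-complement addition (fold any carry out of bit 15 back into bit 0):
  0xEC6C + 0xD340 = 0x1BFAC → wrap carry → 0xBFAD
  0xBFAD + 0xDDEB = 0x19D98 → wrap carry → 0x9D99
  0x9D99 + 0xC08C = 0x15E25 → wrap carry → 0x5E26
  0x5E26 + 0x95A1 = 0x0F3C7
One's-complement sum = 0xF3C7.
Checksum = ~0xF3C7 & 0xFFFF = 0x0C38.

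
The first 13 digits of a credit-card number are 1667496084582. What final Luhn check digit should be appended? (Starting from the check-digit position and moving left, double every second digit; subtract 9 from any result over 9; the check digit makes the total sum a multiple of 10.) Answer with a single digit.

Partial digits right→left: 2 8 5 4 8 0 6 9 4 7 6 6 1
Double every second digit counting from the check-digit position (so the 1st, 3rd, 5th, ... of the partial from the right).
  doubled (with −9 where >9): 4 1 7 3 8 3 2 → sum 28
  kept as-is: 8 4 0 9 7 6 → sum 34
Total = 28 + 34 = 62.
Check digit = (10 − (62 mod 10)) mod 10 = 8.

8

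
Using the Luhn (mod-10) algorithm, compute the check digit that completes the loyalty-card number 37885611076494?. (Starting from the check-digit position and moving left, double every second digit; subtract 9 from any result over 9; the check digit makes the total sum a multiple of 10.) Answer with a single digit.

0

Partial digits right→left: 4 9 4 6 7 0 1 1 6 5 8 8 7 3
Double every second digit counting from the check-digit position (so the 1st, 3rd, 5th, ... of the partial from the right).
  doubled (with −9 where >9): 8 8 5 2 3 7 5 → sum 38
  kept as-is: 9 6 0 1 5 8 3 → sum 32
Total = 38 + 32 = 70.
Check digit = (10 − (70 mod 10)) mod 10 = 0.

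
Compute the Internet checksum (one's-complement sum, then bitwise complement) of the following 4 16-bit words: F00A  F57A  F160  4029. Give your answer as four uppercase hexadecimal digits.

One's-complement addition (fold any carry out of bit 15 back into bit 0):
  0xF00A + 0xF57A = 0x1E584 → wrap carry → 0xE585
  0xE585 + 0xF160 = 0x1D6E5 → wrap carry → 0xD6E6
  0xD6E6 + 0x4029 = 0x1170F → wrap carry → 0x1710
One's-complement sum = 0x1710.
Checksum = ~0x1710 & 0xFFFF = 0xE8EF.

E8EF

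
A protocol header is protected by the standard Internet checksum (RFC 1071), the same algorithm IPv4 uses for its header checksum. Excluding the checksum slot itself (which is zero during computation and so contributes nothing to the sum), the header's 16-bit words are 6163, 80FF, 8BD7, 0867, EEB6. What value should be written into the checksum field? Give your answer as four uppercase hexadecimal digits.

One's-complement addition (fold any carry out of bit 15 back into bit 0):
  0x6163 + 0x80FF = 0x0E262
  0xE262 + 0x8BD7 = 0x16E39 → wrap carry → 0x6E3A
  0x6E3A + 0x0867 = 0x076A1
  0x76A1 + 0xEEB6 = 0x16557 → wrap carry → 0x6558
One's-complement sum = 0x6558.
Checksum = ~0x6558 & 0xFFFF = 0x9AA7.

9AA7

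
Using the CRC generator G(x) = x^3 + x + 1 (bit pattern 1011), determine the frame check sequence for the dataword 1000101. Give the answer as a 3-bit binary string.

000

Append 3 zeros: 1000101000. Divide by 1011 (XOR where the leading bit is 1):
  pos 0: 1000 XOR 1011 = 0011
  pos 2: 1110 XOR 1011 = 0101
  pos 3: 1011 XOR 1011 = 0000
Remainder (last 3 bits) = 000. This is the CRC / FCS.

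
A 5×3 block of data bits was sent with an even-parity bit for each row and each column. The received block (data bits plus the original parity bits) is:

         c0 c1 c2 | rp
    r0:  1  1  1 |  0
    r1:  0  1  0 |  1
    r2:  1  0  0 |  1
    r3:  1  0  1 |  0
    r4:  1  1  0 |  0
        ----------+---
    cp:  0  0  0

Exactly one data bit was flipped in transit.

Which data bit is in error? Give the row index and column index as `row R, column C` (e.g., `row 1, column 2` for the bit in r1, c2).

Recompute each row's even parity and compare to rp:
  r0: data parity 1, sent rp 0 → mismatch
  r1: data parity 1, sent rp 1 → ok
  r2: data parity 1, sent rp 1 → ok
  r3: data parity 0, sent rp 0 → ok
  r4: data parity 0, sent rp 0 → ok
Recompute each column's even parity and compare to cp:
  c0: data parity 0, sent cp 0 → ok
  c1: data parity 1, sent cp 0 → mismatch
  c2: data parity 0, sent cp 0 → ok
Exactly one row (r0) and one column (c1) fail → the flipped bit is at their intersection.

row 0, column 1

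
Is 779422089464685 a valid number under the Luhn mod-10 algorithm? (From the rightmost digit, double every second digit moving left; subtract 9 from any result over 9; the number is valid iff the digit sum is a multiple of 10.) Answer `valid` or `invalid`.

From the right, keep odd positions and double even positions (subtract 9 from any doubled value over 9):
  doubled (positions 2,4,...): 7 8 8 7 4 8 5 → sum 47
  kept (positions 1,3,...): 5 6 6 9 0 2 9 7 → sum 44
Total = 91.
91 mod 10 = 1, so the number is invalid.

invalid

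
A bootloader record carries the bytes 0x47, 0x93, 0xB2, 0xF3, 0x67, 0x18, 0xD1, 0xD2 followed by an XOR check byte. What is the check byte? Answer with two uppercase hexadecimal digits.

XOR the bytes together:
  start with 0x47
  0x47 ⊕ 0x93 = 0xD4
  0xD4 ⊕ 0xB2 = 0x66
  0x66 ⊕ 0xF3 = 0x95
  0x95 ⊕ 0x67 = 0xF2
  0xF2 ⊕ 0x18 = 0xEA
  0xEA ⊕ 0xD1 = 0x3B
  0x3B ⊕ 0xD2 = 0xE9

E9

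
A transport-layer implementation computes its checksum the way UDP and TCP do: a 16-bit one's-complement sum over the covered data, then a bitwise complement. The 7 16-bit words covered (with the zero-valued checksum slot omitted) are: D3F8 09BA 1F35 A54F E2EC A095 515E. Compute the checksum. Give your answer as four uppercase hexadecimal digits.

One's-complement addition (fold any carry out of bit 15 back into bit 0):
  0xD3F8 + 0x09BA = 0x0DDB2
  0xDDB2 + 0x1F35 = 0x0FCE7
  0xFCE7 + 0xA54F = 0x1A236 → wrap carry → 0xA237
  0xA237 + 0xE2EC = 0x18523 → wrap carry → 0x8524
  0x8524 + 0xA095 = 0x125B9 → wrap carry → 0x25BA
  0x25BA + 0x515E = 0x07718
One's-complement sum = 0x7718.
Checksum = ~0x7718 & 0xFFFF = 0x88E7.

88E7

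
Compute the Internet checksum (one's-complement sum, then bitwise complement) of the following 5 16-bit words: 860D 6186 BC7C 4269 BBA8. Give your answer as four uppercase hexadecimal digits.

One's-complement addition (fold any carry out of bit 15 back into bit 0):
  0x860D + 0x6186 = 0x0E793
  0xE793 + 0xBC7C = 0x1A40F → wrap carry → 0xA410
  0xA410 + 0x4269 = 0x0E679
  0xE679 + 0xBBA8 = 0x1A221 → wrap carry → 0xA222
One's-complement sum = 0xA222.
Checksum = ~0xA222 & 0xFFFF = 0x5DDD.

5DDD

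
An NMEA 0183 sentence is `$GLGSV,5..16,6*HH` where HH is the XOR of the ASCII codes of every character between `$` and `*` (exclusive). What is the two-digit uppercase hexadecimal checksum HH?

4D

XOR the ASCII codes of the payload characters:
  'G' = 0x47 → acc = 0x47
  'L' = 0x4C → acc = 0x0B
  'G' = 0x47 → acc = 0x4C
  'S' = 0x53 → acc = 0x1F
  'V' = 0x56 → acc = 0x49
  ',' = 0x2C → acc = 0x65
  '5' = 0x35 → acc = 0x50
  '.' = 0x2E → acc = 0x7E
  '.' = 0x2E → acc = 0x50
  '1' = 0x31 → acc = 0x61
  '6' = 0x36 → acc = 0x57
  ',' = 0x2C → acc = 0x7B
  '6' = 0x36 → acc = 0x4D
Checksum = 0x4D.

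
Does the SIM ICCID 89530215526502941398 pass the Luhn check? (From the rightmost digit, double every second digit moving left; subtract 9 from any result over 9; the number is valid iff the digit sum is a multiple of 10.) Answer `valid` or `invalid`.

From the right, keep odd positions and double even positions (subtract 9 from any doubled value over 9):
  doubled (positions 2,4,...): 9 2 9 0 3 1 2 0 1 7 → sum 34
  kept (positions 1,3,...): 8 3 4 2 5 2 5 2 3 9 → sum 43
Total = 77.
77 mod 10 = 7, so the number is invalid.

invalid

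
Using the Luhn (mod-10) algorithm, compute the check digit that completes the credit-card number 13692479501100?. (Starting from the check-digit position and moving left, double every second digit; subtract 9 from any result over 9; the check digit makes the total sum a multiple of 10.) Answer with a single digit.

Partial digits right→left: 0 0 1 1 0 5 9 7 4 2 9 6 3 1
Double every second digit counting from the check-digit position (so the 1st, 3rd, 5th, ... of the partial from the right).
  doubled (with −9 where >9): 0 2 0 9 8 9 6 → sum 34
  kept as-is: 0 1 5 7 2 6 1 → sum 22
Total = 34 + 22 = 56.
Check digit = (10 − (56 mod 10)) mod 10 = 4.

4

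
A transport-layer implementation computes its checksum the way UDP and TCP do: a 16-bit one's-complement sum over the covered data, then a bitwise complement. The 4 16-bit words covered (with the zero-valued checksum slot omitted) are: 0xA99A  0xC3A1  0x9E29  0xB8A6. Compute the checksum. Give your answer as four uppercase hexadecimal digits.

One's-complement addition (fold any carry out of bit 15 back into bit 0):
  0xA99A + 0xC3A1 = 0x16D3B → wrap carry → 0x6D3C
  0x6D3C + 0x9E29 = 0x10B65 → wrap carry → 0x0B66
  0x0B66 + 0xB8A6 = 0x0C40C
One's-complement sum = 0xC40C.
Checksum = ~0xC40C & 0xFFFF = 0x3BF3.

3BF3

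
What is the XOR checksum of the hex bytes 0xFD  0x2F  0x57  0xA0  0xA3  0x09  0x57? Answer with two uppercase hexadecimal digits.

D8

XOR the bytes together:
  start with 0xFD
  0xFD ⊕ 0x2F = 0xD2
  0xD2 ⊕ 0x57 = 0x85
  0x85 ⊕ 0xA0 = 0x25
  0x25 ⊕ 0xA3 = 0x86
  0x86 ⊕ 0x09 = 0x8F
  0x8F ⊕ 0x57 = 0xD8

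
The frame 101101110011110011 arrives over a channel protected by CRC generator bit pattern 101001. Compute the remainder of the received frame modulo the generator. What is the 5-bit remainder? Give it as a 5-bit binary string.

11010

Modulo-2 division of 101101110011110011 by 101001:
  pos 0: 101101 XOR 101001 = 000100
  pos 3: 100110 XOR 101001 = 001111
  pos 5: 111101 XOR 101001 = 010100
  pos 6: 101001 XOR 101001 = 000000
  pos 12: 110011 XOR 101001 = 011010
Remainder = 11010 (nonzero — an error is detected).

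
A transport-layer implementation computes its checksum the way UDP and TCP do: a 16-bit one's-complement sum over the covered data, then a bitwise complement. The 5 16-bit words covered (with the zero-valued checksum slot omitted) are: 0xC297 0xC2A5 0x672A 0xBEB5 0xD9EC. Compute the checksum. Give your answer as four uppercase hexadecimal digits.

One's-complement addition (fold any carry out of bit 15 back into bit 0):
  0xC297 + 0xC2A5 = 0x1853C → wrap carry → 0x853D
  0x853D + 0x672A = 0x0EC67
  0xEC67 + 0xBEB5 = 0x1AB1C → wrap carry → 0xAB1D
  0xAB1D + 0xD9EC = 0x18509 → wrap carry → 0x850A
One's-complement sum = 0x850A.
Checksum = ~0x850A & 0xFFFF = 0x7AF5.

7AF5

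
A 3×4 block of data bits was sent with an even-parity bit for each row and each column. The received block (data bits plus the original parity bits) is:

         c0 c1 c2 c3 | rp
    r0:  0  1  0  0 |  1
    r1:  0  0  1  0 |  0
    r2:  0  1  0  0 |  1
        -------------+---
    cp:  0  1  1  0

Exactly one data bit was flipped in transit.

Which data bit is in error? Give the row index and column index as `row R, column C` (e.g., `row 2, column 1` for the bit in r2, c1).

Recompute each row's even parity and compare to rp:
  r0: data parity 1, sent rp 1 → ok
  r1: data parity 1, sent rp 0 → mismatch
  r2: data parity 1, sent rp 1 → ok
Recompute each column's even parity and compare to cp:
  c0: data parity 0, sent cp 0 → ok
  c1: data parity 0, sent cp 1 → mismatch
  c2: data parity 1, sent cp 1 → ok
  c3: data parity 0, sent cp 0 → ok
Exactly one row (r1) and one column (c1) fail → the flipped bit is at their intersection.

row 1, column 1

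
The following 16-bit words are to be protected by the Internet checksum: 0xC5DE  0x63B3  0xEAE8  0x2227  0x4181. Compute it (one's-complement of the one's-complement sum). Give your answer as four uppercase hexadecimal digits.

87DC

One's-complement addition (fold any carry out of bit 15 back into bit 0):
  0xC5DE + 0x63B3 = 0x12991 → wrap carry → 0x2992
  0x2992 + 0xEAE8 = 0x1147A → wrap carry → 0x147B
  0x147B + 0x2227 = 0x036A2
  0x36A2 + 0x4181 = 0x07823
One's-complement sum = 0x7823.
Checksum = ~0x7823 & 0xFFFF = 0x87DC.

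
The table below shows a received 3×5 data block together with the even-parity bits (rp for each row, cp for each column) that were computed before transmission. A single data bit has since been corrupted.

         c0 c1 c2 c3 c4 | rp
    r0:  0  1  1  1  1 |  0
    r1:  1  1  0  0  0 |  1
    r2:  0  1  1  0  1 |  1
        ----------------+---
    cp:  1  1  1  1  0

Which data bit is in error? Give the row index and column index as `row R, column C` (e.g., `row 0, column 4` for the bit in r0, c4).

row 1, column 2

Recompute each row's even parity and compare to rp:
  r0: data parity 0, sent rp 0 → ok
  r1: data parity 0, sent rp 1 → mismatch
  r2: data parity 1, sent rp 1 → ok
Recompute each column's even parity and compare to cp:
  c0: data parity 1, sent cp 1 → ok
  c1: data parity 1, sent cp 1 → ok
  c2: data parity 0, sent cp 1 → mismatch
  c3: data parity 1, sent cp 1 → ok
  c4: data parity 0, sent cp 0 → ok
Exactly one row (r1) and one column (c2) fail → the flipped bit is at their intersection.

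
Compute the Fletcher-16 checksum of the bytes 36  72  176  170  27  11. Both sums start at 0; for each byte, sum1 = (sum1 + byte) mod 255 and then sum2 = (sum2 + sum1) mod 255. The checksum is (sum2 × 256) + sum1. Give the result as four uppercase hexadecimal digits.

46ED

Running sums (mod 255):
  after byte 0 (36): sum1=36, sum2=36
  after byte 1 (72): sum1=108, sum2=144
  after byte 2 (176): sum1=29, sum2=173
  after byte 3 (170): sum1=199, sum2=117
  after byte 4 (27): sum1=226, sum2=88
  after byte 5 (11): sum1=237, sum2=70
Checksum = sum2·256 + sum1 = 70·256 + 237 = 18157 = 0x46ED.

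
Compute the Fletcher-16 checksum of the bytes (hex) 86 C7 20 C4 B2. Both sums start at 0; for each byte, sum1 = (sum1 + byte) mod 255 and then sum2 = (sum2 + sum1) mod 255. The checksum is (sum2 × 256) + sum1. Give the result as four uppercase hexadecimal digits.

Running sums (mod 255):
  after byte 0 (86): sum1=134, sum2=134
  after byte 1 (C7): sum1=78, sum2=212
  after byte 2 (20): sum1=110, sum2=67
  after byte 3 (C4): sum1=51, sum2=118
  after byte 4 (B2): sum1=229, sum2=92
Checksum = sum2·256 + sum1 = 92·256 + 229 = 23781 = 0x5CE5.

5CE5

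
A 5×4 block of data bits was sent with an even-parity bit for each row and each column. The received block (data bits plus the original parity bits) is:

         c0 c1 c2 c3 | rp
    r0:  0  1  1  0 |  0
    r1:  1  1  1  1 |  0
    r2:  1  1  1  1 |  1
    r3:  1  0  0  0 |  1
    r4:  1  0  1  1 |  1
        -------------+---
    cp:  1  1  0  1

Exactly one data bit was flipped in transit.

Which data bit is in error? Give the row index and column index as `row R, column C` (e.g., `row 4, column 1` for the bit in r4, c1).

row 2, column 0

Recompute each row's even parity and compare to rp:
  r0: data parity 0, sent rp 0 → ok
  r1: data parity 0, sent rp 0 → ok
  r2: data parity 0, sent rp 1 → mismatch
  r3: data parity 1, sent rp 1 → ok
  r4: data parity 1, sent rp 1 → ok
Recompute each column's even parity and compare to cp:
  c0: data parity 0, sent cp 1 → mismatch
  c1: data parity 1, sent cp 1 → ok
  c2: data parity 0, sent cp 0 → ok
  c3: data parity 1, sent cp 1 → ok
Exactly one row (r2) and one column (c0) fail → the flipped bit is at their intersection.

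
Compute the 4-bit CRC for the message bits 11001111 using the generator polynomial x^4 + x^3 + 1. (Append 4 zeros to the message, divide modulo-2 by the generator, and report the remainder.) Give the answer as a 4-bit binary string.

1101

Append 4 zeros: 110011110000. Divide by 11001 (XOR where the leading bit is 1):
  pos 0: 11001 XOR 11001 = 00000
  pos 5: 11100 XOR 11001 = 00101
  pos 7: 10100 XOR 11001 = 01101
Remainder (last 4 bits) = 1101. This is the CRC / FCS.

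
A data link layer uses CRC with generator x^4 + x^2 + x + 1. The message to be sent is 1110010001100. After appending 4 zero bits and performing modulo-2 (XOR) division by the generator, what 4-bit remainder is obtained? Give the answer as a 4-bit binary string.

Append 4 zeros: 11100100011000000. Divide by 10111 (XOR where the leading bit is 1):
  pos 0: 11100 XOR 10111 = 01011
  pos 1: 10111 XOR 10111 = 00000
  pos 9: 11000 XOR 10111 = 01111
  pos 10: 11110 XOR 10111 = 01001
  pos 11: 10010 XOR 10111 = 00101
Remainder (last 4 bits) = 1010. This is the CRC / FCS.

1010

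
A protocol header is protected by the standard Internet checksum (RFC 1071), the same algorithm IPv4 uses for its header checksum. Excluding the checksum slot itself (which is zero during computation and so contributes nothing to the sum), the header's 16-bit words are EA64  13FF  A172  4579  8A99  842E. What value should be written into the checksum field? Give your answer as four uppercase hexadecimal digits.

One's-complement addition (fold any carry out of bit 15 back into bit 0):
  0xEA64 + 0x13FF = 0x0FE63
  0xFE63 + 0xA172 = 0x19FD5 → wrap carry → 0x9FD6
  0x9FD6 + 0x4579 = 0x0E54F
  0xE54F + 0x8A99 = 0x16FE8 → wrap carry → 0x6FE9
  0x6FE9 + 0x842E = 0x0F417
One's-complement sum = 0xF417.
Checksum = ~0xF417 & 0xFFFF = 0x0BE8.

0BE8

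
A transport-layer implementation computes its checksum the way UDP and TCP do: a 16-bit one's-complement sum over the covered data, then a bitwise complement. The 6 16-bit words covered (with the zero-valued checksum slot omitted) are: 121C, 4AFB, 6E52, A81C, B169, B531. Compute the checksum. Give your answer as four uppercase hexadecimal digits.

25DE

One's-complement addition (fold any carry out of bit 15 back into bit 0):
  0x121C + 0x4AFB = 0x05D17
  0x5D17 + 0x6E52 = 0x0CB69
  0xCB69 + 0xA81C = 0x17385 → wrap carry → 0x7386
  0x7386 + 0xB169 = 0x124EF → wrap carry → 0x24F0
  0x24F0 + 0xB531 = 0x0DA21
One's-complement sum = 0xDA21.
Checksum = ~0xDA21 & 0xFFFF = 0x25DE.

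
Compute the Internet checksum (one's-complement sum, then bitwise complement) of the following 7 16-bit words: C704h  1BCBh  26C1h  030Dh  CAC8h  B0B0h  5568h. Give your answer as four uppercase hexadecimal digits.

One's-complement addition (fold any carry out of bit 15 back into bit 0):
  0xC704 + 0x1BCB = 0x0E2CF
  0xE2CF + 0x26C1 = 0x10990 → wrap carry → 0x0991
  0x0991 + 0x030D = 0x00C9E
  0x0C9E + 0xCAC8 = 0x0D766
  0xD766 + 0xB0B0 = 0x18816 → wrap carry → 0x8817
  0x8817 + 0x5568 = 0x0DD7F
One's-complement sum = 0xDD7F.
Checksum = ~0xDD7F & 0xFFFF = 0x2280.

2280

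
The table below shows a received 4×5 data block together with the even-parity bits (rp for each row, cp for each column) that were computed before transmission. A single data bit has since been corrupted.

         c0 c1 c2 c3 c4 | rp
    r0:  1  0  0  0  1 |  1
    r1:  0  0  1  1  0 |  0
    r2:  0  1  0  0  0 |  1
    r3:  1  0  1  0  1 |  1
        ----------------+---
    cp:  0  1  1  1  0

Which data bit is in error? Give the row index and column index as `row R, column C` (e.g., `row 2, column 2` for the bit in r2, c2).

row 0, column 2

Recompute each row's even parity and compare to rp:
  r0: data parity 0, sent rp 1 → mismatch
  r1: data parity 0, sent rp 0 → ok
  r2: data parity 1, sent rp 1 → ok
  r3: data parity 1, sent rp 1 → ok
Recompute each column's even parity and compare to cp:
  c0: data parity 0, sent cp 0 → ok
  c1: data parity 1, sent cp 1 → ok
  c2: data parity 0, sent cp 1 → mismatch
  c3: data parity 1, sent cp 1 → ok
  c4: data parity 0, sent cp 0 → ok
Exactly one row (r0) and one column (c2) fail → the flipped bit is at their intersection.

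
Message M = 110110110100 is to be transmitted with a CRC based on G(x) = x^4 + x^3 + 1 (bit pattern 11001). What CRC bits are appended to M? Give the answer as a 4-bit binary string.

Append 4 zeros: 1101101101000000. Divide by 11001 (XOR where the leading bit is 1):
  pos 0: 11011 XOR 11001 = 00010
  pos 3: 10011 XOR 11001 = 01010
  pos 4: 10100 XOR 11001 = 01101
  pos 5: 11011 XOR 11001 = 00010
  pos 8: 10000 XOR 11001 = 01001
  pos 9: 10010 XOR 11001 = 01011
  pos 10: 10110 XOR 11001 = 01111
  pos 11: 11110 XOR 11001 = 00111
Remainder (last 4 bits) = 0111. This is the CRC / FCS.

0111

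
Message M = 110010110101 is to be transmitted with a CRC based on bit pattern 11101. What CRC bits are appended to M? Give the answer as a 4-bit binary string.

Append 4 zeros: 1100101101010000. Divide by 11101 (XOR where the leading bit is 1):
  pos 0: 11001 XOR 11101 = 00100
  pos 2: 10001 XOR 11101 = 01100
  pos 3: 11001 XOR 11101 = 00100
  pos 5: 10001 XOR 11101 = 01100
  pos 6: 11000 XOR 11101 = 00101
  pos 8: 10110 XOR 11101 = 01011
  pos 9: 10110 XOR 11101 = 01011
  pos 10: 10110 XOR 11101 = 01011
  pos 11: 10110 XOR 11101 = 01011
Remainder (last 4 bits) = 1011. This is the CRC / FCS.

1011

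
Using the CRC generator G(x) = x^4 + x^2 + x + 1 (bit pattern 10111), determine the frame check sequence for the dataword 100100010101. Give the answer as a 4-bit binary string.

0010

Append 4 zeros: 1001000101010000. Divide by 10111 (XOR where the leading bit is 1):
  pos 0: 10010 XOR 10111 = 00101
  pos 2: 10100 XOR 10111 = 00011
  pos 5: 11101 XOR 10111 = 01010
  pos 6: 10100 XOR 10111 = 00011
  pos 9: 11100 XOR 10111 = 01011
  pos 10: 10110 XOR 10111 = 00001
Remainder (last 4 bits) = 0010. This is the CRC / FCS.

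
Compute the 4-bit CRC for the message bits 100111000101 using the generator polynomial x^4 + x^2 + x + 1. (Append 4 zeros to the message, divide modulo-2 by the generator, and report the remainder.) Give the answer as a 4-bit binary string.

1111

Append 4 zeros: 1001110001010000. Divide by 10111 (XOR where the leading bit is 1):
  pos 0: 10011 XOR 10111 = 00100
  pos 2: 10010 XOR 10111 = 00101
  pos 4: 10100 XOR 10111 = 00011
  pos 7: 11101 XOR 10111 = 01010
  pos 8: 10100 XOR 10111 = 00011
  pos 11: 11000 XOR 10111 = 01111
Remainder (last 4 bits) = 1111. This is the CRC / FCS.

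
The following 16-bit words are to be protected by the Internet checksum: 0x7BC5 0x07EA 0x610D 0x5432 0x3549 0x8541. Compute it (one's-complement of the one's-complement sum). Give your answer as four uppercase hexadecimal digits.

One's-complement addition (fold any carry out of bit 15 back into bit 0):
  0x7BC5 + 0x07EA = 0x083AF
  0x83AF + 0x610D = 0x0E4BC
  0xE4BC + 0x5432 = 0x138EE → wrap carry → 0x38EF
  0x38EF + 0x3549 = 0x06E38
  0x6E38 + 0x8541 = 0x0F379
One's-complement sum = 0xF379.
Checksum = ~0xF379 & 0xFFFF = 0x0C86.

0C86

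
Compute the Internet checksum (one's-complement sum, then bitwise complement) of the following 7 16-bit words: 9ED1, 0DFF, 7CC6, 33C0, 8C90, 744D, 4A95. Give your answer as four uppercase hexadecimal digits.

One's-complement addition (fold any carry out of bit 15 back into bit 0):
  0x9ED1 + 0x0DFF = 0x0ACD0
  0xACD0 + 0x7CC6 = 0x12996 → wrap carry → 0x2997
  0x2997 + 0x33C0 = 0x05D57
  0x5D57 + 0x8C90 = 0x0E9E7
  0xE9E7 + 0x744D = 0x15E34 → wrap carry → 0x5E35
  0x5E35 + 0x4A95 = 0x0A8CA
One's-complement sum = 0xA8CA.
Checksum = ~0xA8CA & 0xFFFF = 0x5735.

5735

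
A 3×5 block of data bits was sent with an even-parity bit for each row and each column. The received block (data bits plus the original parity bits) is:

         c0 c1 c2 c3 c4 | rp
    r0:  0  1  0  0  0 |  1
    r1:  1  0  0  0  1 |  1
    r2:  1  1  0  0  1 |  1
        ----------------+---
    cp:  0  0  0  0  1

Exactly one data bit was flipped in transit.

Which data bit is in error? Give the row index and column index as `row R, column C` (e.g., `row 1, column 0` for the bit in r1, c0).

row 1, column 4

Recompute each row's even parity and compare to rp:
  r0: data parity 1, sent rp 1 → ok
  r1: data parity 0, sent rp 1 → mismatch
  r2: data parity 1, sent rp 1 → ok
Recompute each column's even parity and compare to cp:
  c0: data parity 0, sent cp 0 → ok
  c1: data parity 0, sent cp 0 → ok
  c2: data parity 0, sent cp 0 → ok
  c3: data parity 0, sent cp 0 → ok
  c4: data parity 0, sent cp 1 → mismatch
Exactly one row (r1) and one column (c4) fail → the flipped bit is at their intersection.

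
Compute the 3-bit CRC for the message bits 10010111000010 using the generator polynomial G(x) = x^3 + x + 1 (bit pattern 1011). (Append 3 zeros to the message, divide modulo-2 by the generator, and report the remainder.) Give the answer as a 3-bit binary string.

110

Append 3 zeros: 10010111000010000. Divide by 1011 (XOR where the leading bit is 1):
  pos 0: 1001 XOR 1011 = 0010
  pos 2: 1001 XOR 1011 = 0010
  pos 4: 1011 XOR 1011 = 0000
  pos 12: 1000 XOR 1011 = 0011
Remainder (last 3 bits) = 110. This is the CRC / FCS.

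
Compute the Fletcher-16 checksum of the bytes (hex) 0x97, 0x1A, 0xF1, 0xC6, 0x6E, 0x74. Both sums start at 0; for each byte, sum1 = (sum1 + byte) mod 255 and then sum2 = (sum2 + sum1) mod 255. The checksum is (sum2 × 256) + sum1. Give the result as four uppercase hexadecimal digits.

7D4D

Running sums (mod 255):
  after byte 0 (0x97): sum1=151, sum2=151
  after byte 1 (0x1A): sum1=177, sum2=73
  after byte 2 (0xF1): sum1=163, sum2=236
  after byte 3 (0xC6): sum1=106, sum2=87
  after byte 4 (0x6E): sum1=216, sum2=48
  after byte 5 (0x74): sum1=77, sum2=125
Checksum = sum2·256 + sum1 = 125·256 + 77 = 32077 = 0x7D4D.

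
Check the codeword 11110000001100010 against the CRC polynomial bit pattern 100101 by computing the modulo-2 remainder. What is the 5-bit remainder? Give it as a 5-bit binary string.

01000

Modulo-2 division of 11110000001100010 by 100101:
  pos 0: 111100 XOR 100101 = 011001
  pos 1: 110010 XOR 100101 = 010111
  pos 2: 101110 XOR 100101 = 001011
  pos 4: 101100 XOR 100101 = 001001
  pos 6: 100111 XOR 100101 = 000010
  pos 10: 100001 XOR 100101 = 000100
Remainder = 01000 (nonzero — an error is detected).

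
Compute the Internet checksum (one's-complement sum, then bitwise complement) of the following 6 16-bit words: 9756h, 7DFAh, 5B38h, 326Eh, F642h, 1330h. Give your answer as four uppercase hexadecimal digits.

One's-complement addition (fold any carry out of bit 15 back into bit 0):
  0x9756 + 0x7DFA = 0x11550 → wrap carry → 0x1551
  0x1551 + 0x5B38 = 0x07089
  0x7089 + 0x326E = 0x0A2F7
  0xA2F7 + 0xF642 = 0x19939 → wrap carry → 0x993A
  0x993A + 0x1330 = 0x0AC6A
One's-complement sum = 0xAC6A.
Checksum = ~0xAC6A & 0xFFFF = 0x5395.

5395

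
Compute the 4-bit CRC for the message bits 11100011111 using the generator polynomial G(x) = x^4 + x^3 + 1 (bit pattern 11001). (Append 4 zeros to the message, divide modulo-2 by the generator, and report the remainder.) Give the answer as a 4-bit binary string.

1101

Append 4 zeros: 111000111110000. Divide by 11001 (XOR where the leading bit is 1):
  pos 0: 11100 XOR 11001 = 00101
  pos 2: 10101 XOR 11001 = 01100
  pos 3: 11001 XOR 11001 = 00000
  pos 8: 11100 XOR 11001 = 00101
  pos 10: 10100 XOR 11001 = 01101
Remainder (last 4 bits) = 1101. This is the CRC / FCS.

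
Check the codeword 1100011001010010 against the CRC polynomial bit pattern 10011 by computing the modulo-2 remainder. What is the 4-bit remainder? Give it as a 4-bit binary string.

1000

Modulo-2 division of 1100011001010010 by 10011:
  pos 0: 11000 XOR 10011 = 01011
  pos 1: 10111 XOR 10011 = 00100
  pos 3: 10010 XOR 10011 = 00001
  pos 7: 10101 XOR 10011 = 00110
  pos 9: 11000 XOR 10011 = 01011
  pos 10: 10111 XOR 10011 = 00100
Remainder = 1000 (nonzero — an error is detected).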